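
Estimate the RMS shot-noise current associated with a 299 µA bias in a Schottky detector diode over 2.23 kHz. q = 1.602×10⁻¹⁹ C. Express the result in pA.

I_n = √(2qI·B)
2qI·B = 2 × 1.602×10⁻¹⁹ × 2.99×10⁻⁴ × 2.23×10³ = 2.14×10⁻¹⁹ A²
I_n = √(2.14×10⁻¹⁹) = 4.62×10⁻¹⁰ A = 462 pA

462 pA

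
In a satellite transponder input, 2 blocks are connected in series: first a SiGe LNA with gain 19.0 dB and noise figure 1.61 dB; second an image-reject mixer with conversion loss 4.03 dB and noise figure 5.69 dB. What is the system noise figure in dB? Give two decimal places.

Convert to linear (a loss of L dB is a gain of −L dB): F_i = 10^(NF_i/10), G_i = 10^(G_i,dB/10)
  Stage 1: F_1 = 10^(1.61/10) = 1.449, G_1 = 10^(19.0/10) = 79.43
  Stage 2: F_2 = 10^(5.69/10) = 3.707, G_2 = 10^(−4.03/10) = 0.3954
Friis cascade:
  F = 1.449 + (3.707 − 1)/79.43 = 1.483
NF = 10 log₁₀(1.483) = 1.71 dB

1.71 dB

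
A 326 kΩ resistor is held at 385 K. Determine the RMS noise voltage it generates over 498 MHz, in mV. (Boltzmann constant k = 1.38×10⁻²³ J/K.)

1.86 mV

V_n = √(4kTRB)
4kTRB = 4 × 1.38×10⁻²³ × 385 × 3.26×10⁵ × 4.98×10⁸ = 3.45×10⁻⁶ V²
V_n = √(3.45×10⁻⁶) = 1.86×10⁻³ V = 1.86 mV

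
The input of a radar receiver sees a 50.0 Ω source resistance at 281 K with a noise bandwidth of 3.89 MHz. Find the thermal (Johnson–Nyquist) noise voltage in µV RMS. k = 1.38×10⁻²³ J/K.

1.74 µV

V_n = √(4kTRB)
4kTRB = 4 × 1.38×10⁻²³ × 281 × 5.00×10¹ × 3.89×10⁶ = 3.02×10⁻¹² V²
V_n = √(3.02×10⁻¹²) = 1.74×10⁻⁶ V = 1.74 µV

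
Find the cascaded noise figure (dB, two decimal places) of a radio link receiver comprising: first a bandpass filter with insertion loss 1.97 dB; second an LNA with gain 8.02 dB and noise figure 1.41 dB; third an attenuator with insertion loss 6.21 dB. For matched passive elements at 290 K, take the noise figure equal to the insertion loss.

Convert to linear (a loss of L dB is a gain of −L dB): F_i = 10^(NF_i/10), G_i = 10^(G_i,dB/10)
  Stage 1: F_1 = 10^(1.97/10) = 1.574, G_1 = 10^(−1.97/10) = 0.6353
  Stage 2: F_2 = 10^(1.41/10) = 1.384, G_2 = 10^(8.02/10) = 6.339
  Stage 3: F_3 = 10^(6.21/10) = 4.178, G_3 = 10^(−6.21/10) = 0.2393
Friis cascade:
  F = 1.574 + (1.384 − 1)/0.6353 + (4.178 − 1)/4.027 = 2.967
NF = 10 log₁₀(2.967) = 4.72 dB

4.72 dB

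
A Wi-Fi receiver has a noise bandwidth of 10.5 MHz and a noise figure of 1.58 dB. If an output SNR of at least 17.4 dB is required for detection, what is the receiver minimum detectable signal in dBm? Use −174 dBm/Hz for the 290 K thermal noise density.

Sensitivity = −174 + 10 log₁₀(B) + NF + SNR_min
= −174 + 70.21 + 1.58 + 17.4
= −84.81 dBm → −84.8 dBm

−84.8 dBm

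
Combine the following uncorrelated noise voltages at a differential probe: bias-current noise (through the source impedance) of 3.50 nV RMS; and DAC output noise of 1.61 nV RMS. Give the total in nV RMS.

Uncorrelated sources add in power (mean-square): V_tot = √(ΣV_i²)
V_tot = √[(3.50×10⁻⁹)² + (1.61×10⁻⁹)²] = 3.85×10⁻⁹ V = 3.85 nV

3.85 nV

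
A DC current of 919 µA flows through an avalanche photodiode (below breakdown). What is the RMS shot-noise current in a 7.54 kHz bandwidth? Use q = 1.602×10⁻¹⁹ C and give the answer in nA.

I_n = √(2qI·B)
2qI·B = 2 × 1.602×10⁻¹⁹ × 9.19×10⁻⁴ × 7.54×10³ = 2.22×10⁻¹⁸ A²
I_n = √(2.22×10⁻¹⁸) = 1.49×10⁻⁹ A = 1.49 nA

1.49 nA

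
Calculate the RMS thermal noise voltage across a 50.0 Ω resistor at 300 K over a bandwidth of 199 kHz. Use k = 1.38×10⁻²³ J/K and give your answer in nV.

406 nV

V_n = √(4kTRB)
4kTRB = 4 × 1.38×10⁻²³ × 300 × 5.00×10¹ × 1.99×10⁵ = 1.65×10⁻¹³ V²
V_n = √(1.65×10⁻¹³) = 4.06×10⁻⁷ V = 406 nV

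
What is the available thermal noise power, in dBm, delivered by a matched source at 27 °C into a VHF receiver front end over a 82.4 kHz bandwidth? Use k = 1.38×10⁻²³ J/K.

T = 27 °C + 273.15 = 300.15 K
P_n = kTB = 1.38×10⁻²³ × 300.15 × 8.24×10⁴ = 3.41×10⁻¹⁶ W
In dBm: 10 log₁₀(3.41×10⁻¹⁶ / 10⁻³) = −124.7 dBm

−124.7 dBm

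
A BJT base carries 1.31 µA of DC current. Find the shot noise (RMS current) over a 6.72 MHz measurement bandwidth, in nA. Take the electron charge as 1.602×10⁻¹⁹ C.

1.68 nA

I_n = √(2qI·B)
2qI·B = 2 × 1.602×10⁻¹⁹ × 1.31×10⁻⁶ × 6.72×10⁶ = 2.82×10⁻¹⁸ A²
I_n = √(2.82×10⁻¹⁸) = 1.68×10⁻⁹ A = 1.68 nA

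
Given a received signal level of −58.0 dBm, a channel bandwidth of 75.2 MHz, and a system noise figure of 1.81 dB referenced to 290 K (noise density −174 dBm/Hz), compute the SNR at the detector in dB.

35.4 dB

Noise floor: N = −174 + 10 log₁₀(B) + NF
10 log₁₀(7.52×10⁷) = 78.76 dB
N = −174 + 78.76 + 1.81 = −93.43 dBm
SNR = P_sig − N = −58.0 − (−93.43) = 35.43 dB → 35.4 dB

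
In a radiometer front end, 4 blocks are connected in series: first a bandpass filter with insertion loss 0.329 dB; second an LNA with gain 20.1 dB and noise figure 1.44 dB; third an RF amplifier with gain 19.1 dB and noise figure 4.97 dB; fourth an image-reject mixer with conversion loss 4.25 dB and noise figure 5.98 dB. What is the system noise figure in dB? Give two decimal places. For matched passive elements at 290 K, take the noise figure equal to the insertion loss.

1.83 dB

Convert to linear (a loss of L dB is a gain of −L dB): F_i = 10^(NF_i/10), G_i = 10^(G_i,dB/10)
  Stage 1: F_1 = 10^(0.329/10) = 1.079, G_1 = 10^(−0.329/10) = 0.9270
  Stage 2: F_2 = 10^(1.44/10) = 1.393, G_2 = 10^(20.1/10) = 102.3
  Stage 3: F_3 = 10^(4.97/10) = 3.141, G_3 = 10^(19.1/10) = 81.28
  Stage 4: F_4 = 10^(5.98/10) = 3.963, G_4 = 10^(−4.25/10) = 0.3758
Friis cascade:
  F = 1.079 + (1.393 − 1)/0.9270 + (3.141 − 1)/94.86 + (3.963 − 1)/7711 = 1.526
NF = 10 log₁₀(1.526) = 1.83 dB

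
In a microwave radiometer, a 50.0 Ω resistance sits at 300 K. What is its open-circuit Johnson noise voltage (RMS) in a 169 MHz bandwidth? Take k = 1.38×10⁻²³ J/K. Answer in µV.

V_n = √(4kTRB)
4kTRB = 4 × 1.38×10⁻²³ × 300 × 5.00×10¹ × 1.69×10⁸ = 1.40×10⁻¹⁰ V²
V_n = √(1.40×10⁻¹⁰) = 1.18×10⁻⁵ V = 11.8 µV

11.8 µV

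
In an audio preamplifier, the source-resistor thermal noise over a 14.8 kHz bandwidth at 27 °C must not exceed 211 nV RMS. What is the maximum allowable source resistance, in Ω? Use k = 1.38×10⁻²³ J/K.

T = 27 °C + 273.15 = 300.15 K
Johnson–Nyquist: V_n = √(4kTRB) ⇒ R = V_n² / (4kTB)
4kTB = 4 × 1.38×10⁻²³ × 300.15 × 1.48×10⁴ = 2.45×10⁻¹⁶
R = (2.11×10⁻⁷)² / 2.45×10⁻¹⁶ = 1.82×10² Ω = 182 Ω

182 Ω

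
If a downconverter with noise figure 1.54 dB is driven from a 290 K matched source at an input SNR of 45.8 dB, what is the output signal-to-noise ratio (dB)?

By definition F = SNR_in/SNR_out, so in dB: SNR_out = SNR_in − NF
SNR_out = 45.8 − 1.54 = 44.26 dB

44.26 dB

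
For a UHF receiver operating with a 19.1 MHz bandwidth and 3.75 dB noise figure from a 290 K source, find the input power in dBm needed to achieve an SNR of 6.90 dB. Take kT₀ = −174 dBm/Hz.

−90.5 dBm

Sensitivity = −174 + 10 log₁₀(B) + NF + SNR_min
= −174 + 72.81 + 3.75 + 6.90
= −90.54 dBm → −90.5 dBm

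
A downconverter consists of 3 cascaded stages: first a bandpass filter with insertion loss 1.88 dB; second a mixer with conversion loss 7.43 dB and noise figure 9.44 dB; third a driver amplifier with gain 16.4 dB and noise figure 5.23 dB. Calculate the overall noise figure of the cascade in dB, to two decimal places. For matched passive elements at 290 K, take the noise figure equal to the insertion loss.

15.25 dB

Convert to linear (a loss of L dB is a gain of −L dB): F_i = 10^(NF_i/10), G_i = 10^(G_i,dB/10)
  Stage 1: F_1 = 10^(1.88/10) = 1.542, G_1 = 10^(−1.88/10) = 0.6486
  Stage 2: F_2 = 10^(9.44/10) = 8.790, G_2 = 10^(−7.43/10) = 0.1807
  Stage 3: F_3 = 10^(5.23/10) = 3.334, G_3 = 10^(16.4/10) = 43.65
Friis cascade:
  F = 1.542 + (8.790 − 1)/0.6486 + (3.334 − 1)/0.1172 = 33.47
NF = 10 log₁₀(33.47) = 15.25 dB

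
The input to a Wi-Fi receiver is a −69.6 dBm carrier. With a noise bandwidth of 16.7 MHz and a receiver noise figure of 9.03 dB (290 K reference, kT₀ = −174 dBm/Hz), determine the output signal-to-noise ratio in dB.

Noise floor: N = −174 + 10 log₁₀(B) + NF
10 log₁₀(1.67×10⁷) = 72.23 dB
N = −174 + 72.23 + 9.03 = −92.74 dBm
SNR = P_sig − N = −69.6 − (−92.74) = 23.14 dB → 23.1 dB

23.1 dB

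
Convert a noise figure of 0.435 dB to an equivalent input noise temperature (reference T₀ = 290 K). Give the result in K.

30.6 K

F = 10^(0.435/10) = 1.10535
T_e = (F − 1)·T₀ = (1.10535 − 1) × 290 = 30.6 K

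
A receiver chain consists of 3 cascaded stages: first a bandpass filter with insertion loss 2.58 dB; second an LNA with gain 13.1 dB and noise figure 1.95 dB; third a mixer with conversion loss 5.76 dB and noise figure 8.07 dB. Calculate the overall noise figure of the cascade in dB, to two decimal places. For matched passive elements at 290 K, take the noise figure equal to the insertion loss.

5.21 dB

Convert to linear (a loss of L dB is a gain of −L dB): F_i = 10^(NF_i/10), G_i = 10^(G_i,dB/10)
  Stage 1: F_1 = 10^(2.58/10) = 1.811, G_1 = 10^(−2.58/10) = 0.5521
  Stage 2: F_2 = 10^(1.95/10) = 1.567, G_2 = 10^(13.1/10) = 20.42
  Stage 3: F_3 = 10^(8.07/10) = 6.412, G_3 = 10^(−5.76/10) = 0.2655
Friis cascade:
  F = 1.811 + (1.567 − 1)/0.5521 + (6.412 − 1)/11.27 = 3.318
NF = 10 log₁₀(3.318) = 5.21 dB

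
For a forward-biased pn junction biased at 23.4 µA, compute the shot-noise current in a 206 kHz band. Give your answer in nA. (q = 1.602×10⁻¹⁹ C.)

I_n = √(2qI·B)
2qI·B = 2 × 1.602×10⁻¹⁹ × 2.34×10⁻⁵ × 2.06×10⁵ = 1.54×10⁻¹⁸ A²
I_n = √(1.54×10⁻¹⁸) = 1.24×10⁻⁹ A = 1.24 nA

1.24 nA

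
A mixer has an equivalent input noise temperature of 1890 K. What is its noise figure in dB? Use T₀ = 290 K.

F = 1 + T_e/T₀ = 1 + 1890/290 = 7.51724
NF = 10 log₁₀(7.51724) = 8.76 dB

8.76 dB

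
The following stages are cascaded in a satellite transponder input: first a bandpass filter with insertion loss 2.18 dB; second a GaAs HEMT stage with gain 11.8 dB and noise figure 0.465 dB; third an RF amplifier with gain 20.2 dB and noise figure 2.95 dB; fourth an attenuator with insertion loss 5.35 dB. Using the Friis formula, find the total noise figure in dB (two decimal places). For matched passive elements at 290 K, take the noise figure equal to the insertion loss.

2.89 dB

Convert to linear (a loss of L dB is a gain of −L dB): F_i = 10^(NF_i/10), G_i = 10^(G_i,dB/10)
  Stage 1: F_1 = 10^(2.18/10) = 1.652, G_1 = 10^(−2.18/10) = 0.6053
  Stage 2: F_2 = 10^(0.465/10) = 1.113, G_2 = 10^(11.8/10) = 15.14
  Stage 3: F_3 = 10^(2.95/10) = 1.972, G_3 = 10^(20.2/10) = 104.7
  Stage 4: F_4 = 10^(5.35/10) = 3.428, G_4 = 10^(−5.35/10) = 0.2917
Friis cascade:
  F = 1.652 + (1.113 − 1)/0.6053 + (1.972 − 1)/9.162 + (3.428 − 1)/959.4 = 1.947
NF = 10 log₁₀(1.947) = 2.89 dB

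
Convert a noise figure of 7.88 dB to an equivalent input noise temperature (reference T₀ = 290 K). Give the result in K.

1490 K

F = 10^(7.88/10) = 6.13762
T_e = (F − 1)·T₀ = (6.13762 − 1) × 290 = 1490 K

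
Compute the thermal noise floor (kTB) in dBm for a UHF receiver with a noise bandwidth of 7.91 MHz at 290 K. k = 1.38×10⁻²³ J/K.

P_n = kTB = 1.38×10⁻²³ × 290 × 7.91×10⁶ = 3.17×10⁻¹⁴ W
In dBm: 10 log₁₀(3.17×10⁻¹⁴ / 10⁻³) = −105.0 dBm

−105.0 dBm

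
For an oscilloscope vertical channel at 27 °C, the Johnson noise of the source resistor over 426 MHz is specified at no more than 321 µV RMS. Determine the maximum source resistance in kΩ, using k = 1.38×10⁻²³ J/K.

T = 27 °C + 273.15 = 300.15 K
Johnson–Nyquist: V_n = √(4kTRB) ⇒ R = V_n² / (4kTB)
4kTB = 4 × 1.38×10⁻²³ × 300.15 × 4.26×10⁸ = 7.06×10⁻¹²
R = (3.21×10⁻⁴)² / 7.06×10⁻¹² = 1.46×10⁴ Ω = 14.6 kΩ

14.6 kΩ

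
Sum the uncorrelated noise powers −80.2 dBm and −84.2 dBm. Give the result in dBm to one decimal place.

Convert to linear, add, convert back:
P₁ = 9.55×10⁻¹² W, P₂ = 3.80×10⁻¹² W
P_tot = 1.34×10⁻¹¹ W → 10 log₁₀(P_tot / 10⁻³) = −78.7 dBm

−78.7 dBm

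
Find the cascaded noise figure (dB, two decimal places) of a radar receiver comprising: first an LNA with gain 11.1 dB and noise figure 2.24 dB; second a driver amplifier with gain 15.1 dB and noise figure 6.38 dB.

Convert to linear (a loss of L dB is a gain of −L dB): F_i = 10^(NF_i/10), G_i = 10^(G_i,dB/10)
  Stage 1: F_1 = 10^(2.24/10) = 1.675, G_1 = 10^(11.1/10) = 12.88
  Stage 2: F_2 = 10^(6.38/10) = 4.345, G_2 = 10^(15.1/10) = 32.36
Friis cascade:
  F = 1.675 + (4.345 − 1)/12.88 = 1.935
NF = 10 log₁₀(1.935) = 2.87 dB

2.87 dB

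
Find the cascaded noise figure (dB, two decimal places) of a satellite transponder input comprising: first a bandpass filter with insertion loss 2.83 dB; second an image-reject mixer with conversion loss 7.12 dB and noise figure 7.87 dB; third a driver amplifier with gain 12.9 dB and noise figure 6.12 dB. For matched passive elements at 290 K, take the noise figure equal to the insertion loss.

Convert to linear (a loss of L dB is a gain of −L dB): F_i = 10^(NF_i/10), G_i = 10^(G_i,dB/10)
  Stage 1: F_1 = 10^(2.83/10) = 1.919, G_1 = 10^(−2.83/10) = 0.5212
  Stage 2: F_2 = 10^(7.87/10) = 6.124, G_2 = 10^(−7.12/10) = 0.1941
  Stage 3: F_3 = 10^(6.12/10) = 4.093, G_3 = 10^(12.9/10) = 19.50
Friis cascade:
  F = 1.919 + (6.124 − 1)/0.5212 + (4.093 − 1)/0.1012 = 42.32
NF = 10 log₁₀(42.32) = 16.27 dB

16.27 dB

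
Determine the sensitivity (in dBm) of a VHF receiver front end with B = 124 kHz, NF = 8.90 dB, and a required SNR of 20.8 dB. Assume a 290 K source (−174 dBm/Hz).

Sensitivity = −174 + 10 log₁₀(B) + NF + SNR_min
= −174 + 50.93 + 8.90 + 20.8
= −93.37 dBm → −93.4 dBm

−93.4 dBm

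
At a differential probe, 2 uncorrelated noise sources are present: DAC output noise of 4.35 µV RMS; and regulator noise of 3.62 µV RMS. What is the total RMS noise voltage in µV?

Uncorrelated sources add in power (mean-square): V_tot = √(ΣV_i²)
V_tot = √[(4.35×10⁻⁶)² + (3.62×10⁻⁶)²] = 5.66×10⁻⁶ V = 5.66 µV

5.66 µV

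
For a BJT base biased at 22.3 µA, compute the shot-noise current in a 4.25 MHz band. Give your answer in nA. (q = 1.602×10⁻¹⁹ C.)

I_n = √(2qI·B)
2qI·B = 2 × 1.602×10⁻¹⁹ × 2.23×10⁻⁵ × 4.25×10⁶ = 3.04×10⁻¹⁷ A²
I_n = √(3.04×10⁻¹⁷) = 5.51×10⁻⁹ A = 5.51 nA

5.51 nA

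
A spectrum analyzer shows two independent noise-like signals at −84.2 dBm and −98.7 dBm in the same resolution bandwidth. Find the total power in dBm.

Convert to linear, add, convert back:
P₁ = 3.80×10⁻¹² W, P₂ = 1.35×10⁻¹³ W
P_tot = 3.94×10⁻¹² W → 10 log₁₀(P_tot / 10⁻³) = −84.0 dBm

−84.0 dBm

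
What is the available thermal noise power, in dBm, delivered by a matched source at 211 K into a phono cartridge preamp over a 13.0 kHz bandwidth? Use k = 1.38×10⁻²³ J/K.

P_n = kTB = 1.38×10⁻²³ × 211 × 1.30×10⁴ = 3.79×10⁻¹⁷ W
In dBm: 10 log₁₀(3.79×10⁻¹⁷ / 10⁻³) = −134.2 dBm

−134.2 dBm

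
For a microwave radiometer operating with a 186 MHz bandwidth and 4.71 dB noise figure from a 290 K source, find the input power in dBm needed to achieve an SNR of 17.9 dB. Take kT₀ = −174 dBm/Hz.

−68.7 dBm

Sensitivity = −174 + 10 log₁₀(B) + NF + SNR_min
= −174 + 82.7 + 4.71 + 17.9
= −68.69 dBm → −68.7 dBm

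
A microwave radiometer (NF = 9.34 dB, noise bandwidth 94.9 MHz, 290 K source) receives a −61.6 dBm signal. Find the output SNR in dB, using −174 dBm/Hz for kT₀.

Noise floor: N = −174 + 10 log₁₀(B) + NF
10 log₁₀(9.49×10⁷) = 79.77 dB
N = −174 + 79.77 + 9.34 = −84.89 dBm
SNR = P_sig − N = −61.6 − (−84.89) = 23.29 dB → 23.3 dB

23.3 dB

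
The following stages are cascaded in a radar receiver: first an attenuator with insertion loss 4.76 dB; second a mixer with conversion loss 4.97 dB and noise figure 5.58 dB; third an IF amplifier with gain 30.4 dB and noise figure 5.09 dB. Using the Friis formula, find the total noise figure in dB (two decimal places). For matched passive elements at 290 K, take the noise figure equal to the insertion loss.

15.02 dB

Convert to linear (a loss of L dB is a gain of −L dB): F_i = 10^(NF_i/10), G_i = 10^(G_i,dB/10)
  Stage 1: F_1 = 10^(4.76/10) = 2.992, G_1 = 10^(−4.76/10) = 0.3342
  Stage 2: F_2 = 10^(5.58/10) = 3.614, G_2 = 10^(−4.97/10) = 0.3184
  Stage 3: F_3 = 10^(5.09/10) = 3.228, G_3 = 10^(30.4/10) = 1096
Friis cascade:
  F = 2.992 + (3.614 − 1)/0.3342 + (3.228 − 1)/0.1064 = 31.76
NF = 10 log₁₀(31.76) = 15.02 dB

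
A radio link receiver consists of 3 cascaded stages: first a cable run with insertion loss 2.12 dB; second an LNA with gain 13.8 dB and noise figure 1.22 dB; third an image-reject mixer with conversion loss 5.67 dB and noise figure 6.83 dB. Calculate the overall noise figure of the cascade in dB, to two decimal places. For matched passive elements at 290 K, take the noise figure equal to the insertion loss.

3.83 dB

Convert to linear (a loss of L dB is a gain of −L dB): F_i = 10^(NF_i/10), G_i = 10^(G_i,dB/10)
  Stage 1: F_1 = 10^(2.12/10) = 1.629, G_1 = 10^(−2.12/10) = 0.6138
  Stage 2: F_2 = 10^(1.22/10) = 1.324, G_2 = 10^(13.8/10) = 23.99
  Stage 3: F_3 = 10^(6.83/10) = 4.819, G_3 = 10^(−5.67/10) = 0.2710
Friis cascade:
  F = 1.629 + (1.324 − 1)/0.6138 + (4.819 − 1)/14.72 = 2.417
NF = 10 log₁₀(2.417) = 3.83 dB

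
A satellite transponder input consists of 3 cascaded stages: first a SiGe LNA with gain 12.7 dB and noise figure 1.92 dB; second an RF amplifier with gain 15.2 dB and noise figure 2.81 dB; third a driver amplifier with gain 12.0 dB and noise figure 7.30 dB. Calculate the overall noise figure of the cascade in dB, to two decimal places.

Convert to linear (a loss of L dB is a gain of −L dB): F_i = 10^(NF_i/10), G_i = 10^(G_i,dB/10)
  Stage 1: F_1 = 10^(1.92/10) = 1.556, G_1 = 10^(12.7/10) = 18.62
  Stage 2: F_2 = 10^(2.81/10) = 1.910, G_2 = 10^(15.2/10) = 33.11
  Stage 3: F_3 = 10^(7.30/10) = 5.370, G_3 = 10^(12.0/10) = 15.85
Friis cascade:
  F = 1.556 + (1.910 − 1)/18.62 + (5.370 − 1)/616.6 = 1.612
NF = 10 log₁₀(1.612) = 2.07 dB

2.07 dB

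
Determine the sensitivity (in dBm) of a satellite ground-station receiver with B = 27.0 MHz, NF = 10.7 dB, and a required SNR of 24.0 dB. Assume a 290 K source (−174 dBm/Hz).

−65.0 dBm

Sensitivity = −174 + 10 log₁₀(B) + NF + SNR_min
= −174 + 74.31 + 10.7 + 24.0
= −64.99 dBm → −65.0 dBm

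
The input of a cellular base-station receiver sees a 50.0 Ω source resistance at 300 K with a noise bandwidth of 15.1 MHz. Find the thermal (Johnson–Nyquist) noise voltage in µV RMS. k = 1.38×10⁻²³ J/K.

3.54 µV

V_n = √(4kTRB)
4kTRB = 4 × 1.38×10⁻²³ × 300 × 5.00×10¹ × 1.51×10⁷ = 1.25×10⁻¹¹ V²
V_n = √(1.25×10⁻¹¹) = 3.54×10⁻⁶ V = 3.54 µV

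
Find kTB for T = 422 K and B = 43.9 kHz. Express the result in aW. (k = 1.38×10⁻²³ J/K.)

P_n = kTB = 1.38×10⁻²³ × 422 × 4.39×10⁴ = 2.56×10⁻¹⁶ W = 256 aW

256 aW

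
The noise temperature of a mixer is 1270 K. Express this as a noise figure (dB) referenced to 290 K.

F = 1 + T_e/T₀ = 1 + 1270/290 = 5.37931
NF = 10 log₁₀(5.37931) = 7.31 dB

7.31 dB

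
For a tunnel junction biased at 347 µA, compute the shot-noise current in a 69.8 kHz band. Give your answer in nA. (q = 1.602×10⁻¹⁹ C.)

I_n = √(2qI·B)
2qI·B = 2 × 1.602×10⁻¹⁹ × 3.47×10⁻⁴ × 6.98×10⁴ = 7.76×10⁻¹⁸ A²
I_n = √(7.76×10⁻¹⁸) = 2.79×10⁻⁹ A = 2.79 nA

2.79 nA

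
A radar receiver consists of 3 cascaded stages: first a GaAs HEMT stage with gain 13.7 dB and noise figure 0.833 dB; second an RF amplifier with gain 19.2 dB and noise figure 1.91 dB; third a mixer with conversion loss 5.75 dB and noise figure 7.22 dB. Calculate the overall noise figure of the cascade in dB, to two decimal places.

Convert to linear (a loss of L dB is a gain of −L dB): F_i = 10^(NF_i/10), G_i = 10^(G_i,dB/10)
  Stage 1: F_1 = 10^(0.833/10) = 1.211, G_1 = 10^(13.7/10) = 23.44
  Stage 2: F_2 = 10^(1.91/10) = 1.552, G_2 = 10^(19.2/10) = 83.18
  Stage 3: F_3 = 10^(7.22/10) = 5.272, G_3 = 10^(−5.75/10) = 0.2661
Friis cascade:
  F = 1.211 + (1.552 − 1)/23.44 + (5.272 − 1)/1950 = 1.237
NF = 10 log₁₀(1.237) = 0.92 dB

0.92 dB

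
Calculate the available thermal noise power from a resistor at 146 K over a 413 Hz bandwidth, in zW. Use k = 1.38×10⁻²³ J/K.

832 zW

P_n = kTB = 1.38×10⁻²³ × 146 × 4.13×10² = 8.32×10⁻¹⁹ W = 832 zW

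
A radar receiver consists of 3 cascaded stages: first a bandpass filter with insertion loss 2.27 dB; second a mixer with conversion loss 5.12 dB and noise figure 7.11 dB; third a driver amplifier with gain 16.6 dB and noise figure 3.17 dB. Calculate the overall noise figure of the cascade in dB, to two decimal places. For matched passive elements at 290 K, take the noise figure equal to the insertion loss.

11.63 dB

Convert to linear (a loss of L dB is a gain of −L dB): F_i = 10^(NF_i/10), G_i = 10^(G_i,dB/10)
  Stage 1: F_1 = 10^(2.27/10) = 1.687, G_1 = 10^(−2.27/10) = 0.5929
  Stage 2: F_2 = 10^(7.11/10) = 5.140, G_2 = 10^(−5.12/10) = 0.3076
  Stage 3: F_3 = 10^(3.17/10) = 2.075, G_3 = 10^(16.6/10) = 45.71
Friis cascade:
  F = 1.687 + (5.140 − 1)/0.5929 + (2.075 − 1)/0.1824 = 14.56
NF = 10 log₁₀(14.56) = 11.63 dB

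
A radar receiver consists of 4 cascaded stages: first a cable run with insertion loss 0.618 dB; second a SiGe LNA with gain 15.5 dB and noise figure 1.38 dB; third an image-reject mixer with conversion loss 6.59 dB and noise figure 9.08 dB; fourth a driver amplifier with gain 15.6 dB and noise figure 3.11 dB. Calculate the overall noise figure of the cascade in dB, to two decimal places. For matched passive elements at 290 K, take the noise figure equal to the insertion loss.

Convert to linear (a loss of L dB is a gain of −L dB): F_i = 10^(NF_i/10), G_i = 10^(G_i,dB/10)
  Stage 1: F_1 = 10^(0.618/10) = 1.153, G_1 = 10^(−0.618/10) = 0.8674
  Stage 2: F_2 = 10^(1.38/10) = 1.374, G_2 = 10^(15.5/10) = 35.48
  Stage 3: F_3 = 10^(9.08/10) = 8.091, G_3 = 10^(−6.59/10) = 0.2193
  Stage 4: F_4 = 10^(3.11/10) = 2.046, G_4 = 10^(15.6/10) = 36.31
Friis cascade:
  F = 1.153 + (1.374 − 1)/0.8674 + (8.091 − 1)/30.78 + (2.046 − 1)/6.748 = 1.970
NF = 10 log₁₀(1.970) = 2.94 dB

2.94 dB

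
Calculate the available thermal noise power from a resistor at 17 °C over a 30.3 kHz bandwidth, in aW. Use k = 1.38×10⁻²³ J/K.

T = 17 °C + 273.15 = 290.15 K
P_n = kTB = 1.38×10⁻²³ × 290.15 × 3.03×10⁴ = 1.21×10⁻¹⁶ W = 121 aW

121 aW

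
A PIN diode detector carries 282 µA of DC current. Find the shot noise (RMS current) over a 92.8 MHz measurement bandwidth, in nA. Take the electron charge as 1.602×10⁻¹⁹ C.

91.6 nA

I_n = √(2qI·B)
2qI·B = 2 × 1.602×10⁻¹⁹ × 2.82×10⁻⁴ × 9.28×10⁷ = 8.38×10⁻¹⁵ A²
I_n = √(8.38×10⁻¹⁵) = 9.16×10⁻⁸ A = 91.6 nA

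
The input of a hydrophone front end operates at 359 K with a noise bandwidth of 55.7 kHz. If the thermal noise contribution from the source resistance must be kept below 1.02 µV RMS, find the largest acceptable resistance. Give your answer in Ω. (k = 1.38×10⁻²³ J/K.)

Johnson–Nyquist: V_n = √(4kTRB) ⇒ R = V_n² / (4kTB)
4kTB = 4 × 1.38×10⁻²³ × 359 × 5.57×10⁴ = 1.10×10⁻¹⁵
R = (1.02×10⁻⁶)² / 1.10×10⁻¹⁵ = 9.43×10² Ω = 943 Ω

943 Ω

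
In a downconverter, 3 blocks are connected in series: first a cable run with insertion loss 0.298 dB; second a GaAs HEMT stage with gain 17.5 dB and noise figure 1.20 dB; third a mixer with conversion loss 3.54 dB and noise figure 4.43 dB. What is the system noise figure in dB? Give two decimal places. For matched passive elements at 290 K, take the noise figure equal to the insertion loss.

1.60 dB

Convert to linear (a loss of L dB is a gain of −L dB): F_i = 10^(NF_i/10), G_i = 10^(G_i,dB/10)
  Stage 1: F_1 = 10^(0.298/10) = 1.071, G_1 = 10^(−0.298/10) = 0.9337
  Stage 2: F_2 = 10^(1.20/10) = 1.318, G_2 = 10^(17.5/10) = 56.23
  Stage 3: F_3 = 10^(4.43/10) = 2.773, G_3 = 10^(−3.54/10) = 0.4426
Friis cascade:
  F = 1.071 + (1.318 − 1)/0.9337 + (2.773 − 1)/52.50 = 1.446
NF = 10 log₁₀(1.446) = 1.60 dB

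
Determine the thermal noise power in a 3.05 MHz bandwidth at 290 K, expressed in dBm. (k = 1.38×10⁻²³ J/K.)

−109.1 dBm

P_n = kTB = 1.38×10⁻²³ × 290 × 3.05×10⁶ = 1.22×10⁻¹⁴ W
In dBm: 10 log₁₀(1.22×10⁻¹⁴ / 10⁻³) = −109.1 dBm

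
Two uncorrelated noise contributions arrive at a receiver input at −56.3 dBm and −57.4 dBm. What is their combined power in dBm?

Convert to linear, add, convert back:
P₁ = 2.34×10⁻⁹ W, P₂ = 1.82×10⁻⁹ W
P_tot = 4.16×10⁻⁹ W → 10 log₁₀(P_tot / 10⁻³) = −53.8 dBm

−53.8 dBm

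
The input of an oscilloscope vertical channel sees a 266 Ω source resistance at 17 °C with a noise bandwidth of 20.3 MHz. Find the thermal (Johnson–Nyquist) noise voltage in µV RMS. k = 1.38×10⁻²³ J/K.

T = 17 °C + 273.15 = 290.15 K
V_n = √(4kTRB)
4kTRB = 4 × 1.38×10⁻²³ × 290.15 × 2.66×10² × 2.03×10⁷ = 8.65×10⁻¹¹ V²
V_n = √(8.65×10⁻¹¹) = 9.30×10⁻⁶ V = 9.30 µV

9.30 µV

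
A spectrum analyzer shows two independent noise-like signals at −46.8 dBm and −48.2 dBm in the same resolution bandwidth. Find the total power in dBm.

Convert to linear, add, convert back:
P₁ = 2.09×10⁻⁸ W, P₂ = 1.51×10⁻⁸ W
P_tot = 3.60×10⁻⁸ W → 10 log₁₀(P_tot / 10⁻³) = −44.4 dBm

−44.4 dBm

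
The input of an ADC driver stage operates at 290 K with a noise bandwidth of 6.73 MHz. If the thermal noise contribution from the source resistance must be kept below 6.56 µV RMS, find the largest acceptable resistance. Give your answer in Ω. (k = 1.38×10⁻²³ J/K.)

399 Ω

Johnson–Nyquist: V_n = √(4kTRB) ⇒ R = V_n² / (4kTB)
4kTB = 4 × 1.38×10⁻²³ × 290 × 6.73×10⁶ = 1.08×10⁻¹³
R = (6.56×10⁻⁶)² / 1.08×10⁻¹³ = 3.99×10² Ω = 399 Ω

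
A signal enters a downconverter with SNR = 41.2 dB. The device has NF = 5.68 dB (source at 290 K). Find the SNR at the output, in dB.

35.52 dB

By definition F = SNR_in/SNR_out, so in dB: SNR_out = SNR_in − NF
SNR_out = 41.2 − 5.68 = 35.52 dB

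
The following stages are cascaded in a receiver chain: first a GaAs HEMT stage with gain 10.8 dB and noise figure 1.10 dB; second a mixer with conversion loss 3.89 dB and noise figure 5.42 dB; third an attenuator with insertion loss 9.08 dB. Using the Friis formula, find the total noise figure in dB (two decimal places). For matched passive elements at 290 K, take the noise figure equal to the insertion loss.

4.68 dB

Convert to linear (a loss of L dB is a gain of −L dB): F_i = 10^(NF_i/10), G_i = 10^(G_i,dB/10)
  Stage 1: F_1 = 10^(1.10/10) = 1.288, G_1 = 10^(10.8/10) = 12.02
  Stage 2: F_2 = 10^(5.42/10) = 3.483, G_2 = 10^(−3.89/10) = 0.4083
  Stage 3: F_3 = 10^(9.08/10) = 8.091, G_3 = 10^(−9.08/10) = 0.1236
Friis cascade:
  F = 1.288 + (3.483 − 1)/12.02 + (8.091 − 1)/4.909 = 2.939
NF = 10 log₁₀(2.939) = 4.68 dB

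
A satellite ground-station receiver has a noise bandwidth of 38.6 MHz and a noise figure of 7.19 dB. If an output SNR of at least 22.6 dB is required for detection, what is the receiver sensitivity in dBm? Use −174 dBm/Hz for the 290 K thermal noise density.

Sensitivity = −174 + 10 log₁₀(B) + NF + SNR_min
= −174 + 75.87 + 7.19 + 22.6
= −68.34 dBm → −68.3 dBm

−68.3 dBm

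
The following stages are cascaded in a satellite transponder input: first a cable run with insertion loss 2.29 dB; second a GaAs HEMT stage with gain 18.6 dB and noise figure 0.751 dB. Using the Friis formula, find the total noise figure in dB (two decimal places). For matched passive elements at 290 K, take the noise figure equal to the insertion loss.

Convert to linear (a loss of L dB is a gain of −L dB): F_i = 10^(NF_i/10), G_i = 10^(G_i,dB/10)
  Stage 1: F_1 = 10^(2.29/10) = 1.694, G_1 = 10^(−2.29/10) = 0.5902
  Stage 2: F_2 = 10^(0.751/10) = 1.189, G_2 = 10^(18.6/10) = 72.44
Friis cascade:
  F = 1.694 + (1.189 − 1)/0.5902 = 2.014
NF = 10 log₁₀(2.014) = 3.04 dB

3.04 dB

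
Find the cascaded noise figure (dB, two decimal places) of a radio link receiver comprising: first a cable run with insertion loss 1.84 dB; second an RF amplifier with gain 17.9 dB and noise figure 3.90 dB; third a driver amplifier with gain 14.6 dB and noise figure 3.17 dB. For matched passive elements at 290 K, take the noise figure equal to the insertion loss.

5.77 dB

Convert to linear (a loss of L dB is a gain of −L dB): F_i = 10^(NF_i/10), G_i = 10^(G_i,dB/10)
  Stage 1: F_1 = 10^(1.84/10) = 1.528, G_1 = 10^(−1.84/10) = 0.6546
  Stage 2: F_2 = 10^(3.90/10) = 2.455, G_2 = 10^(17.9/10) = 61.66
  Stage 3: F_3 = 10^(3.17/10) = 2.075, G_3 = 10^(14.6/10) = 28.84
Friis cascade:
  F = 1.528 + (2.455 − 1)/0.6546 + (2.075 − 1)/40.36 = 3.776
NF = 10 log₁₀(3.776) = 5.77 dB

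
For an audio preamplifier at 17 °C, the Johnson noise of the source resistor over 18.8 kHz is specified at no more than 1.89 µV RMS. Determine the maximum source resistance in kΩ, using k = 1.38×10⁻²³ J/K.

T = 17 °C + 273.15 = 290.15 K
Johnson–Nyquist: V_n = √(4kTRB) ⇒ R = V_n² / (4kTB)
4kTB = 4 × 1.38×10⁻²³ × 290.15 × 1.88×10⁴ = 3.01×10⁻¹⁶
R = (1.89×10⁻⁶)² / 3.01×10⁻¹⁶ = 1.19×10⁴ Ω = 11.9 kΩ

11.9 kΩ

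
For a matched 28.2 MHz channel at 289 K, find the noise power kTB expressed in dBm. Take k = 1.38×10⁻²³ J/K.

−99.5 dBm

P_n = kTB = 1.38×10⁻²³ × 289 × 2.82×10⁷ = 1.12×10⁻¹³ W
In dBm: 10 log₁₀(1.12×10⁻¹³ / 10⁻³) = −99.5 dBm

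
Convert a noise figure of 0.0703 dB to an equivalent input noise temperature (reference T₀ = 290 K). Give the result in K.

4.73 K

F = 10^(0.0703/10) = 1.01632
T_e = (F − 1)·T₀ = (1.01632 − 1) × 290 = 4.73 K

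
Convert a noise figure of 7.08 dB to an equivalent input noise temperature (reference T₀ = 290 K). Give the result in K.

F = 10^(7.08/10) = 5.10505
T_e = (F − 1)·T₀ = (5.10505 − 1) × 290 = 1190 K

1190 K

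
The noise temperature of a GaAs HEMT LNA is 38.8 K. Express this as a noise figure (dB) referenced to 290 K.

0.545 dB

F = 1 + T_e/T₀ = 1 + 38.8/290 = 1.13379
NF = 10 log₁₀(1.13379) = 0.545 dB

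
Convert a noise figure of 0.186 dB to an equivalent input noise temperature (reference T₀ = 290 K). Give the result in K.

F = 10^(0.186/10) = 1.04376
T_e = (F − 1)·T₀ = (1.04376 − 1) × 290 = 12.7 K

12.7 K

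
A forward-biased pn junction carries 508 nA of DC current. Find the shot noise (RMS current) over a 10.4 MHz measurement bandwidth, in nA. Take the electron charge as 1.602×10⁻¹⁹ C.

1.30 nA

I_n = √(2qI·B)
2qI·B = 2 × 1.602×10⁻¹⁹ × 5.08×10⁻⁷ × 1.04×10⁷ = 1.69×10⁻¹⁸ A²
I_n = √(1.69×10⁻¹⁸) = 1.30×10⁻⁹ A = 1.30 nA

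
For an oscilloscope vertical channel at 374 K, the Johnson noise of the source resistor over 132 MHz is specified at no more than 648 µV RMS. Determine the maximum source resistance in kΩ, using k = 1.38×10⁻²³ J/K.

154 kΩ

Johnson–Nyquist: V_n = √(4kTRB) ⇒ R = V_n² / (4kTB)
4kTB = 4 × 1.38×10⁻²³ × 374 × 1.32×10⁸ = 2.73×10⁻¹²
R = (6.48×10⁻⁴)² / 2.73×10⁻¹² = 1.54×10⁵ Ω = 154 kΩ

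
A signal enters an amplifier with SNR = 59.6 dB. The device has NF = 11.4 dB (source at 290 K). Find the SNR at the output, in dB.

48.2 dB

By definition F = SNR_in/SNR_out, so in dB: SNR_out = SNR_in − NF
SNR_out = 59.6 − 11.4 = 48.2 dB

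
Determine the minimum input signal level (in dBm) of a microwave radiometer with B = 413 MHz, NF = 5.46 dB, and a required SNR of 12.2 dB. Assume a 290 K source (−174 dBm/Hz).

−70.2 dBm

Sensitivity = −174 + 10 log₁₀(B) + NF + SNR_min
= −174 + 86.16 + 5.46 + 12.2
= −70.18 dBm → −70.2 dBm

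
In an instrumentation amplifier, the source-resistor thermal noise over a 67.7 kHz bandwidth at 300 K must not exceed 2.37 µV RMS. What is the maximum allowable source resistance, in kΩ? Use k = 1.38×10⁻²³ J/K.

5.01 kΩ

Johnson–Nyquist: V_n = √(4kTRB) ⇒ R = V_n² / (4kTB)
4kTB = 4 × 1.38×10⁻²³ × 300 × 6.77×10⁴ = 1.12×10⁻¹⁵
R = (2.37×10⁻⁶)² / 1.12×10⁻¹⁵ = 5.01×10³ Ω = 5.01 kΩ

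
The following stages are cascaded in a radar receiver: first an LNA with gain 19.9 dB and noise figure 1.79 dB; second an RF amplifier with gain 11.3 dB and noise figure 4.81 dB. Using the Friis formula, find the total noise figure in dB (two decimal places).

1.85 dB

Convert to linear (a loss of L dB is a gain of −L dB): F_i = 10^(NF_i/10), G_i = 10^(G_i,dB/10)
  Stage 1: F_1 = 10^(1.79/10) = 1.510, G_1 = 10^(19.9/10) = 97.72
  Stage 2: F_2 = 10^(4.81/10) = 3.027, G_2 = 10^(11.3/10) = 13.49
Friis cascade:
  F = 1.510 + (3.027 − 1)/97.72 = 1.531
NF = 10 log₁₀(1.531) = 1.85 dB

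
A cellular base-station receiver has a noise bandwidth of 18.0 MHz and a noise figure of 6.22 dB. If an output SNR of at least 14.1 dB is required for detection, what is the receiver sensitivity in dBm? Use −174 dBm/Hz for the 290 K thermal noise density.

−81.1 dBm

Sensitivity = −174 + 10 log₁₀(B) + NF + SNR_min
= −174 + 72.55 + 6.22 + 14.1
= −81.13 dBm → −81.1 dBm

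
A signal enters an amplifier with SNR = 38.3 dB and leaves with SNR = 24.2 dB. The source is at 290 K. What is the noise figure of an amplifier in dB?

14.1 dB

NF (dB) = SNR_in(dB) − SNR_out(dB) when the source is at T₀
NF = 38.3 − 24.2 = 14.1 dB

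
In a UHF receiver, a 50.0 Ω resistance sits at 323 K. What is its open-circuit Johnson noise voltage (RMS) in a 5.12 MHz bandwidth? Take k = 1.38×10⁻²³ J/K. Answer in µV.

2.14 µV

V_n = √(4kTRB)
4kTRB = 4 × 1.38×10⁻²³ × 323 × 5.00×10¹ × 5.12×10⁶ = 4.56×10⁻¹² V²
V_n = √(4.56×10⁻¹²) = 2.14×10⁻⁶ V = 2.14 µV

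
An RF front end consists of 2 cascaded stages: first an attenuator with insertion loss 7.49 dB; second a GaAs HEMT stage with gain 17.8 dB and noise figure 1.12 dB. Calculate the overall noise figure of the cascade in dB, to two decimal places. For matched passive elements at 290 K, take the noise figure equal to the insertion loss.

Convert to linear (a loss of L dB is a gain of −L dB): F_i = 10^(NF_i/10), G_i = 10^(G_i,dB/10)
  Stage 1: F_1 = 10^(7.49/10) = 5.610, G_1 = 10^(−7.49/10) = 0.1782
  Stage 2: F_2 = 10^(1.12/10) = 1.294, G_2 = 10^(17.8/10) = 60.26
Friis cascade:
  F = 5.610 + (1.294 − 1)/0.1782 = 7.261
NF = 10 log₁₀(7.261) = 8.61 dB

8.61 dB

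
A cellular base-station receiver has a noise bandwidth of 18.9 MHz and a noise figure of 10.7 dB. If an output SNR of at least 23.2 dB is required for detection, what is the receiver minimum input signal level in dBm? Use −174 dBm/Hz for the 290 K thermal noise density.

Sensitivity = −174 + 10 log₁₀(B) + NF + SNR_min
= −174 + 72.76 + 10.7 + 23.2
= −67.34 dBm → −67.3 dBm

−67.3 dBm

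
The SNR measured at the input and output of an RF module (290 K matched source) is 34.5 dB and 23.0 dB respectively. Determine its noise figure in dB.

NF (dB) = SNR_in(dB) − SNR_out(dB) when the source is at T₀
NF = 34.5 − 23.0 = 11.5 dB

11.5 dB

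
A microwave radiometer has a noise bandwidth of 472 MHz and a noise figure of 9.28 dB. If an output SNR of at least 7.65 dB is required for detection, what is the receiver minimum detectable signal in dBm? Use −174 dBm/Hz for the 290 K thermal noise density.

Sensitivity = −174 + 10 log₁₀(B) + NF + SNR_min
= −174 + 86.74 + 9.28 + 7.65
= −70.33 dBm → −70.3 dBm

−70.3 dBm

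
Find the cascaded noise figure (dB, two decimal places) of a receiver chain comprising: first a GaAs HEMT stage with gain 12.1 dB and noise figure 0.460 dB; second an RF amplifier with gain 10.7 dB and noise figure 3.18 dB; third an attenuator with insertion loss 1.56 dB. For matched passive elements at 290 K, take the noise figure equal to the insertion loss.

Convert to linear (a loss of L dB is a gain of −L dB): F_i = 10^(NF_i/10), G_i = 10^(G_i,dB/10)
  Stage 1: F_1 = 10^(0.460/10) = 1.112, G_1 = 10^(12.1/10) = 16.22
  Stage 2: F_2 = 10^(3.18/10) = 2.080, G_2 = 10^(10.7/10) = 11.75
  Stage 3: F_3 = 10^(1.56/10) = 1.432, G_3 = 10^(−1.56/10) = 0.6982
Friis cascade:
  F = 1.112 + (2.080 − 1)/16.22 + (1.432 − 1)/190.5 = 1.181
NF = 10 log₁₀(1.181) = 0.72 dB

0.72 dB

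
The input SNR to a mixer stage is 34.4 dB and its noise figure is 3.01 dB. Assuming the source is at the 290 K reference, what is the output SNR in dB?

By definition F = SNR_in/SNR_out, so in dB: SNR_out = SNR_in − NF
SNR_out = 34.4 − 3.01 = 31.39 dB

31.39 dB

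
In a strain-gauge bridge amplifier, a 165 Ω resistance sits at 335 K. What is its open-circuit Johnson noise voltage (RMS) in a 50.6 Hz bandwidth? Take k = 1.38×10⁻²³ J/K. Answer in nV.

V_n = √(4kTRB)
4kTRB = 4 × 1.38×10⁻²³ × 335 × 1.65×10² × 5.06×10¹ = 1.54×10⁻¹⁶ V²
V_n = √(1.54×10⁻¹⁶) = 1.24×10⁻⁸ V = 12.4 nV

12.4 nV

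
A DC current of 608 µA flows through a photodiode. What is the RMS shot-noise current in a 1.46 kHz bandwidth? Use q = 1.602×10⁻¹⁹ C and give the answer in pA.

533 pA

I_n = √(2qI·B)
2qI·B = 2 × 1.602×10⁻¹⁹ × 6.08×10⁻⁴ × 1.46×10³ = 2.84×10⁻¹⁹ A²
I_n = √(2.84×10⁻¹⁹) = 5.33×10⁻¹⁰ A = 533 pA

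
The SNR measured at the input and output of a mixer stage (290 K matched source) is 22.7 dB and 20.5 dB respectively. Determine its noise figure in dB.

2.2 dB

NF (dB) = SNR_in(dB) − SNR_out(dB) when the source is at T₀
NF = 22.7 − 20.5 = 2.2 dB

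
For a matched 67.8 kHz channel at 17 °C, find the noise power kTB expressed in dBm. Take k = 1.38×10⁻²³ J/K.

−125.7 dBm

T = 17 °C + 273.15 = 290.15 K
P_n = kTB = 1.38×10⁻²³ × 290.15 × 6.78×10⁴ = 2.71×10⁻¹⁶ W
In dBm: 10 log₁₀(2.71×10⁻¹⁶ / 10⁻³) = −125.7 dBm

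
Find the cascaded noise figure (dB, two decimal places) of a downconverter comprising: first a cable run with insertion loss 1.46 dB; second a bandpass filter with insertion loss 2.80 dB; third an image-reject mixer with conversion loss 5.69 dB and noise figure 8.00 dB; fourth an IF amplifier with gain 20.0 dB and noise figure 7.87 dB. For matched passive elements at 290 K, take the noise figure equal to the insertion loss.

Convert to linear (a loss of L dB is a gain of −L dB): F_i = 10^(NF_i/10), G_i = 10^(G_i,dB/10)
  Stage 1: F_1 = 10^(1.46/10) = 1.400, G_1 = 10^(−1.46/10) = 0.7145
  Stage 2: F_2 = 10^(2.80/10) = 1.905, G_2 = 10^(−2.80/10) = 0.5248
  Stage 3: F_3 = 10^(8.00/10) = 6.310, G_3 = 10^(−5.69/10) = 0.2698
  Stage 4: F_4 = 10^(7.87/10) = 6.124, G_4 = 10^(20.0/10) = 100.0
Friis cascade:
  F = 1.400 + (1.905 − 1)/0.7145 + (6.310 − 1)/0.3750 + (6.124 − 1)/0.1012 = 67.48
NF = 10 log₁₀(67.48) = 18.29 dB

18.29 dB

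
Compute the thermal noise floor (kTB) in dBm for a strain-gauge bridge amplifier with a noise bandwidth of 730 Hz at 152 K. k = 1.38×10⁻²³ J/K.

P_n = kTB = 1.38×10⁻²³ × 152 × 7.30×10² = 1.53×10⁻¹⁸ W
In dBm: 10 log₁₀(1.53×10⁻¹⁸ / 10⁻³) = −148.1 dBm

−148.1 dBm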